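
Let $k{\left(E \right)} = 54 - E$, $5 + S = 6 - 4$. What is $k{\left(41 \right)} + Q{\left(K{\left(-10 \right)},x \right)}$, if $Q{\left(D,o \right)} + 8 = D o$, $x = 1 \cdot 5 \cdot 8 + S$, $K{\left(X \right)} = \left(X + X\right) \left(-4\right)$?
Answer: $2965$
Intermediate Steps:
$S = -3$ ($S = -5 + \left(6 - 4\right) = -5 + 2 = -3$)
$K{\left(X \right)} = - 8 X$ ($K{\left(X \right)} = 2 X \left(-4\right) = - 8 X$)
$x = 37$ ($x = 1 \cdot 5 \cdot 8 - 3 = 5 \cdot 8 - 3 = 40 - 3 = 37$)
$Q{\left(D,o \right)} = -8 + D o$
$k{\left(41 \right)} + Q{\left(K{\left(-10 \right)},x \right)} = \left(54 - 41\right) - \left(8 - \left(-8\right) \left(-10\right) 37\right) = \left(54 - 41\right) + \left(-8 + 80 \cdot 37\right) = 13 + \left(-8 + 2960\right) = 13 + 2952 = 2965$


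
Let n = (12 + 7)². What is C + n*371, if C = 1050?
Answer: 134981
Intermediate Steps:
n = 361 (n = 19² = 361)
C + n*371 = 1050 + 361*371 = 1050 + 133931 = 134981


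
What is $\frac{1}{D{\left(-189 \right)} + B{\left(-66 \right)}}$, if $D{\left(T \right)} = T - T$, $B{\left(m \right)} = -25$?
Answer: $- \frac{1}{25} \approx -0.04$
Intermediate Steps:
$D{\left(T \right)} = 0$
$\frac{1}{D{\left(-189 \right)} + B{\left(-66 \right)}} = \frac{1}{0 - 25} = \frac{1}{-25} = - \frac{1}{25}$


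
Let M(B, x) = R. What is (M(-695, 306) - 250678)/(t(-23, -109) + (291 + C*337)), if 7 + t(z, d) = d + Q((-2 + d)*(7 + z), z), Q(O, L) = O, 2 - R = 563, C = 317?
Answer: -251239/108780 ≈ -2.3096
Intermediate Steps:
R = -561 (R = 2 - 1*563 = 2 - 563 = -561)
t(z, d) = -7 + d + (-2 + d)*(7 + z) (t(z, d) = -7 + (d + (-2 + d)*(7 + z)) = -7 + d + (-2 + d)*(7 + z))
M(B, x) = -561
(M(-695, 306) - 250678)/(t(-23, -109) + (291 + C*337)) = (-561 - 250678)/((-21 - 2*(-23) + 8*(-109) - 109*(-23)) + (291 + 317*337)) = -251239/((-21 + 46 - 872 + 2507) + (291 + 106829)) = -251239/(1660 + 107120) = -251239/108780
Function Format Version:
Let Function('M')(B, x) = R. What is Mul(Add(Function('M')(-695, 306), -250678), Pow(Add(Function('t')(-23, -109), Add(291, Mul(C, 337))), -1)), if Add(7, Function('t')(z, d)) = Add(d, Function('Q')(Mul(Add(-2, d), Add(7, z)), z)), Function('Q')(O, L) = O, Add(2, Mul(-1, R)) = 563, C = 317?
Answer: Rational(-251239, 108780) ≈ -2.3096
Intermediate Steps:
R = -561 (R = Add(2, Mul(-1, 563)) = Add(2, -563) = -561)
Function('t')(z, d) = Add(-7, d, Mul(Add(-2, d), Add(7, z))) (Function('t')(z, d) = Add(-7, Add(d, Mul(Add(-2, d), Add(7, z)))) = Add(-7, d, Mul(Add(-2, d), Add(7, z))))
Function('M')(B, x) = -561
Mul(Add(Function('M')(-695, 306), -250678), Pow(Add(Function('t')(-23, -109), Add(291, Mul(C, 337))), -1)) = Mul(Add(-561, -250678), Pow(Add(Add(-21, Mul(-2, -23), Mul(8, -109), Mul(-109, -23)), Add(291, Mul(317, 337))), -1)) = Mul(-251239, Pow(Add(Add(-21, 46, -872, 2507), Add(291, 106829)), -1)) = Mul(-251239, Pow(Add(1660, 107120), -1)) = Mul(-251239, Pow(108780, -1)) = Mul(-251239, Rational(1, 108780)) = Rational(-251239, 108780)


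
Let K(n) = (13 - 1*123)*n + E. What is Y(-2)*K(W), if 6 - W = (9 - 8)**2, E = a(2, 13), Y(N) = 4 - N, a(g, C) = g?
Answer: -3288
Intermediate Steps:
E = 2
W = 5 (W = 6 - (9 - 8)**2 = 6 - 1*1**2 = 6 - 1*1 = 6 - 1 = 5)
K(n) = 2 - 110*n (K(n) = (13 - 1*123)*n + 2 = (13 - 123)*n + 2 = -110*n + 2 = 2 - 110*n)
Y(-2)*K(W) = (4 - 1*(-2))*(2 - 110*5) = (4 + 2)*(2 - 550) = 6*(-548) = -3288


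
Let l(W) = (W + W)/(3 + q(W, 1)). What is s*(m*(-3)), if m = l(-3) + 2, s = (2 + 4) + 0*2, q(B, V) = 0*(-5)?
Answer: 0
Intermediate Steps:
q(B, V) = 0
s = 6 (s = 6 + 0 = 6)
l(W) = 2*W/3 (l(W) = (W + W)/(3 + 0) = (2*W)/3 = (2*W)*(⅓) = 2*W/3)
m = 0 (m = (⅔)*(-3) + 2 = -2 + 2 = 0)
s*(m*(-3)) = 6*(0*(-3)) = 6*0 = 0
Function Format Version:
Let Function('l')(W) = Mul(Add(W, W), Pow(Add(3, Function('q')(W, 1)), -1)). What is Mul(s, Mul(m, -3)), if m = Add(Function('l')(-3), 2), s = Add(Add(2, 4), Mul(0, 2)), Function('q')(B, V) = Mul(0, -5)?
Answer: 0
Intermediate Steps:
Function('q')(B, V) = 0
s = 6 (s = Add(6, 0) = 6)
Function('l')(W) = Mul(Rational(2, 3), W) (Function('l')(W) = Mul(Add(W, W), Pow(Add(3, 0), -1)) = Mul(Mul(2, W), Pow(3, -1)) = Mul(Mul(2, W), Rational(1, 3)) = Mul(Rational(2, 3), W))
m = 0 (m = Add(Mul(Rational(2, 3), -3), 2) = Add(-2, 2) = 0)
Mul(s, Mul(m, -3)) = Mul(6, Mul(0, -3)) = Mul(6, 0) = 0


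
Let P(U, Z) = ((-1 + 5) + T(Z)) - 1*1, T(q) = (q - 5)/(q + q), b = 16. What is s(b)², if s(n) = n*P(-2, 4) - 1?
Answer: 2025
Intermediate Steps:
T(q) = (-5 + q)/(2*q) (T(q) = (-5 + q)/((2*q)) = (-5 + q)*(1/(2*q)) = (-5 + q)/(2*q))
P(U, Z) = 3 + (-5 + Z)/(2*Z) (P(U, Z) = ((-1 + 5) + (-5 + Z)/(2*Z)) - 1*1 = (4 + (-5 + Z)/(2*Z)) - 1 = 3 + (-5 + Z)/(2*Z))
s(n) = -1 + 23*n/8 (s(n) = n*((½)*(-5 + 7*4)/4) - 1 = n*((½)*(¼)*(-5 + 28)) - 1 = n*((½)*(¼)*23) - 1 = n*(23/8) - 1 = 23*n/8 - 1 = -1 + 23*n/8)
s(b)² = (-1 + (23/8)*16)² = (-1 + 46)² = 45² = 2025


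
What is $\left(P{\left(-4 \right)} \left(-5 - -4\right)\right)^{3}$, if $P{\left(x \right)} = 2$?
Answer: $-8$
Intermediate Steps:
$\left(P{\left(-4 \right)} \left(-5 - -4\right)\right)^{3} = \left(2 \left(-5 - -4\right)\right)^{3} = \left(2 \left(-5 + 4\right)\right)^{3} = \left(2 \left(-1\right)\right)^{3} = \left(-2\right)^{3} = -8$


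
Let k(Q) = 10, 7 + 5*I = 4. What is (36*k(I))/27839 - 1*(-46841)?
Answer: 1304006959/27839 ≈ 46841.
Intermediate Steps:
I = -⅗ (I = -7/5 + (⅕)*4 = -7/5 + ⅘ = -⅗ ≈ -0.60000)
(36*k(I))/27839 - 1*(-46841) = (36*10)/27839 - 1*(-46841) = 360*(1/27839) + 46841 = 360/27839 + 46841 = 1304006959/27839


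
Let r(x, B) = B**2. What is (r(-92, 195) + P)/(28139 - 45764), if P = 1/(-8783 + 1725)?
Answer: -268380449/124397250 ≈ -2.1574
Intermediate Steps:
P = -1/7058 (P = 1/(-7058) = -1/7058 ≈ -0.00014168)
(r(-92, 195) + P)/(28139 - 45764) = (195**2 - 1/7058)/(28139 - 45764) = (38025 - 1/7058)/(-17625) = (268380449/7058)*(-1/17625) = -268380449/124397250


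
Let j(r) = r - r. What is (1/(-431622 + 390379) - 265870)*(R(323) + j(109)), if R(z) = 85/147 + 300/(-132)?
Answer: 10014952455380/22229977 ≈ 4.5052e+5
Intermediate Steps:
j(r) = 0
R(z) = -2740/1617 (R(z) = 85*(1/147) + 300*(-1/132) = 85/147 - 25/11 = -2740/1617)
(1/(-431622 + 390379) - 265870)*(R(323) + j(109)) = (1/(-431622 + 390379) - 265870)*(-2740/1617 + 0) = (1/(-41243) - 265870)*(-2740/1617) = (-1/41243 - 265870)*(-2740/1617) = -10965276411/41243*(-2740/1617) = 10014952455380/22229977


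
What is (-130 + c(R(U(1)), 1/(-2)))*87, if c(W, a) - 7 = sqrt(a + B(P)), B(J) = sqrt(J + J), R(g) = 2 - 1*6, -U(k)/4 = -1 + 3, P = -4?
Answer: -10701 + 87*sqrt(-2 + 8*I*sqrt(2))/2 ≈ -10606.0 + 112.97*I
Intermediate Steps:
U(k) = -8 (U(k) = -4*(-1 + 3) = -4*2 = -8)
R(g) = -4 (R(g) = 2 - 6 = -4)
B(J) = sqrt(2)*sqrt(J) (B(J) = sqrt(2*J) = sqrt(2)*sqrt(J))
c(W, a) = 7 + sqrt(a + 2*I*sqrt(2)) (c(W, a) = 7 + sqrt(a + sqrt(2)*sqrt(-4)) = 7 + sqrt(a + sqrt(2)*(2*I)) = 7 + sqrt(a + 2*I*sqrt(2)))
(-130 + c(R(U(1)), 1/(-2)))*87 = (-130 + (7 + sqrt(1/(-2) + 2*I*sqrt(2))))*87 = (-130 + (7 + sqrt(-1/2 + 2*I*sqrt(2))))*87 = (-123 + sqrt(-1/2 + 2*I*sqrt(2)))*87 = -10701 + 87*sqrt(-1/2 + 2*I*sqrt(2))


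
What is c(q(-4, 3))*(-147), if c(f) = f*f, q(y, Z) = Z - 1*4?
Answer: -147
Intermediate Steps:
q(y, Z) = -4 + Z (q(y, Z) = Z - 4 = -4 + Z)
c(f) = f²
c(q(-4, 3))*(-147) = (-4 + 3)²*(-147) = (-1)²*(-147) = 1*(-147) = -147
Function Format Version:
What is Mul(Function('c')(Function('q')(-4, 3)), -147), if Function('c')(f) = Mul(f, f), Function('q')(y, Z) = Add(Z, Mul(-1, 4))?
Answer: -147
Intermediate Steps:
Function('q')(y, Z) = Add(-4, Z) (Function('q')(y, Z) = Add(Z, -4) = Add(-4, Z))
Function('c')(f) = Pow(f, 2)
Mul(Function('c')(Function('q')(-4, 3)), -147) = Mul(Pow(Add(-4, 3), 2), -147) = Mul(Pow(-1, 2), -147) = Mul(1, -147) = -147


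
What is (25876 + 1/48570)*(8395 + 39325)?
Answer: 5997436815812/4857 ≈ 1.2348e+9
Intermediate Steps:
(25876 + 1/48570)*(8395 + 39325) = (25876 + 1/48570)*47720 = (1256797321/48570)*47720 = 5997436815812/4857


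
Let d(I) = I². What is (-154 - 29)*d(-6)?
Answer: -6588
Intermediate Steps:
(-154 - 29)*d(-6) = (-154 - 29)*(-6)² = -183*36 = -6588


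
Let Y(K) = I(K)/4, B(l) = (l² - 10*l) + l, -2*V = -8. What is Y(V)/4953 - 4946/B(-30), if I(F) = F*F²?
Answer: -313831/74295 ≈ -4.2241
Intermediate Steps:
V = 4 (V = -½*(-8) = 4)
I(F) = F³
B(l) = l² - 9*l
Y(K) = K³/4
Y(V)/4953 - 4946/B(-30) = ((¼)*4³)/4953 - 4946*(-1/(30*(-9 - 30))) = ((¼)*64)*(1/4953) - 4946/((-30*(-39))) = 16*(1/4953) - 4946/1170 = 16/4953 - 4946*1/1170 = 16/4953 - 2473/585 = -313831/74295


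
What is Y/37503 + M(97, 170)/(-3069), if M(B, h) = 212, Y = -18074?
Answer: -7046638/12788523 ≈ -0.55101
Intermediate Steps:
Y/37503 + M(97, 170)/(-3069) = -18074/37503 + 212/(-3069) = -18074*1/37503 + 212*(-1/3069) = -18074/37503 - 212/3069 = -7046638/12788523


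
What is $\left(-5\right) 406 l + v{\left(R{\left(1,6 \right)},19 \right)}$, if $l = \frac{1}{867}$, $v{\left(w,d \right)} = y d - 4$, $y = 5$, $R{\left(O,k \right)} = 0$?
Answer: $\frac{76867}{867} \approx 88.659$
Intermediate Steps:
$v{\left(w,d \right)} = -4 + 5 d$ ($v{\left(w,d \right)} = 5 d - 4 = -4 + 5 d$)
$l = \frac{1}{867} \approx 0.0011534$
$\left(-5\right) 406 l + v{\left(R{\left(1,6 \right)},19 \right)} = \left(-5\right) 406 \cdot \frac{1}{867} + \left(-4 + 5 \cdot 19\right) = \left(-2030\right) \frac{1}{867} + \left(-4 + 95\right) = - \frac{2030}{867} + 91 = \frac{76867}{867}$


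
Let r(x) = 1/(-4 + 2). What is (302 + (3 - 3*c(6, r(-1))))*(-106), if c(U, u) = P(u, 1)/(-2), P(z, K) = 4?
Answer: -32966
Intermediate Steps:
r(x) = -½ (r(x) = 1/(-2) = -½)
c(U, u) = -2 (c(U, u) = 4/(-2) = 4*(-½) = -2)
(302 + (3 - 3*c(6, r(-1))))*(-106) = (302 + (3 - 3*(-2)))*(-106) = (302 + (3 + 6))*(-106) = (302 + 9)*(-106) = 311*(-106) = -32966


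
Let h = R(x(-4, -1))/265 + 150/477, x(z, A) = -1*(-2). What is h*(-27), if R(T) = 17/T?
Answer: -4959/530 ≈ -9.3566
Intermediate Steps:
x(z, A) = 2
h = 551/1590 (h = (17/2)/265 + 150/477 = (17*(1/2))*(1/265) + 150*(1/477) = (17/2)*(1/265) + 50/159 = 17/530 + 50/159 = 551/1590 ≈ 0.34654)
h*(-27) = (551/1590)*(-27) = -4959/530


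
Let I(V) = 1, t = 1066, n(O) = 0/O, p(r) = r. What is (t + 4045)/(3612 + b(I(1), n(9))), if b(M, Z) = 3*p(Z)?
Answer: 5111/3612 ≈ 1.4150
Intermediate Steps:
n(O) = 0
b(M, Z) = 3*Z
(t + 4045)/(3612 + b(I(1), n(9))) = (1066 + 4045)/(3612 + 3*0) = 5111/(3612 + 0) = 5111/3612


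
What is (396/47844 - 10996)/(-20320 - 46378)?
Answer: 14613673/88641642 ≈ 0.16486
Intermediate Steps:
(396/47844 - 10996)/(-20320 - 46378) = (396*(1/47844) - 10996)/(-66698) = (11/1329 - 10996)*(-1/66698) = -14613673/1329*(-1/66698) = 14613673/88641642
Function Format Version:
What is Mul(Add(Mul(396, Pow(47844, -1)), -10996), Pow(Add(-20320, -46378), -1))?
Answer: Rational(14613673, 88641642) ≈ 0.16486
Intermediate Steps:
Mul(Add(Mul(396, Pow(47844, -1)), -10996), Pow(Add(-20320, -46378), -1)) = Mul(Add(Mul(396, Rational(1, 47844)), -10996), Pow(-66698, -1)) = Mul(Add(Rational(11, 1329), -10996), Rational(-1, 66698)) = Mul(Rational(-14613673, 1329), Rational(-1, 66698)) = Rational(14613673, 88641642)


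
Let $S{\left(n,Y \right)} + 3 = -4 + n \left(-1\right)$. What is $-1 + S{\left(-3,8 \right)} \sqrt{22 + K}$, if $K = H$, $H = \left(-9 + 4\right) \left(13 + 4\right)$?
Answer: $-1 - 12 i \sqrt{7} \approx -1.0 - 31.749 i$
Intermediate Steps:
$H = -85$ ($H = \left(-5\right) 17 = -85$)
$K = -85$
$S{\left(n,Y \right)} = -7 - n$ ($S{\left(n,Y \right)} = -3 + \left(-4 + n \left(-1\right)\right) = -3 - \left(4 + n\right) = -7 - n$)
$-1 + S{\left(-3,8 \right)} \sqrt{22 + K} = -1 + \left(-7 - -3\right) \sqrt{22 - 85} = -1 + \left(-7 + 3\right) \sqrt{-63} = -1 - 4 \cdot 3 i \sqrt{7} = -1 - 12 i \sqrt{7}$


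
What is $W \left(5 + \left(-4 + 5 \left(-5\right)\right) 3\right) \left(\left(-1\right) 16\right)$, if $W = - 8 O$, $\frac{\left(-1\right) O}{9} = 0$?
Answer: $0$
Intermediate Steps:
$O = 0$ ($O = \left(-9\right) 0 = 0$)
$W = 0$ ($W = \left(-8\right) 0 = 0$)
$W \left(5 + \left(-4 + 5 \left(-5\right)\right) 3\right) \left(\left(-1\right) 16\right) = 0 \left(5 + \left(-4 + 5 \left(-5\right)\right) 3\right) \left(\left(-1\right) 16\right) = 0 \left(5 + \left(-4 - 25\right) 3\right) \left(-16\right) = 0 \left(5 - 87\right) \left(-16\right) = 0 \left(-82\right) \left(-16\right) = 0 \left(-16\right) = 0$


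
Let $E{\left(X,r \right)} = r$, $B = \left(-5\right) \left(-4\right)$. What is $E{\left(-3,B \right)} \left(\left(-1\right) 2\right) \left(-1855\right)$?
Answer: $74200$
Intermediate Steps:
$B = 20$
$E{\left(-3,B \right)} \left(\left(-1\right) 2\right) \left(-1855\right) = 20 \left(\left(-1\right) 2\right) \left(-1855\right) = 20 \left(-2\right) \left(-1855\right) = \left(-40\right) \left(-1855\right) = 74200$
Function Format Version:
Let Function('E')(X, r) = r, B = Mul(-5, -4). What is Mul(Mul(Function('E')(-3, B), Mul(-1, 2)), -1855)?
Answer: 74200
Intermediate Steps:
B = 20
Mul(Mul(Function('E')(-3, B), Mul(-1, 2)), -1855) = Mul(Mul(20, Mul(-1, 2)), -1855) = Mul(Mul(20, -2), -1855) = Mul(-40, -1855) = 74200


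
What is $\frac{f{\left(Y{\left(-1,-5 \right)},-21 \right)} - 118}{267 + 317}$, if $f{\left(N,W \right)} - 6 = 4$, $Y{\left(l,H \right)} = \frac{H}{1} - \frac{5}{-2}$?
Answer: $- \frac{27}{146} \approx -0.18493$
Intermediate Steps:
$Y{\left(l,H \right)} = \frac{5}{2} + H$ ($Y{\left(l,H \right)} = H 1 - - \frac{5}{2} = H + \frac{5}{2} = \frac{5}{2} + H$)
$f{\left(N,W \right)} = 10$ ($f{\left(N,W \right)} = 6 + 4 = 10$)
$\frac{f{\left(Y{\left(-1,-5 \right)},-21 \right)} - 118}{267 + 317} = \frac{10 - 118}{267 + 317} = - \frac{108}{584} = \left(-108\right) \frac{1}{584} = - \frac{27}{146}$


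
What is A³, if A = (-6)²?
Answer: 46656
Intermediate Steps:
A = 36
A³ = 36³ = 46656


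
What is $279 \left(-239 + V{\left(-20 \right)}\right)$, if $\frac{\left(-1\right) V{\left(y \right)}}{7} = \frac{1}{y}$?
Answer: $- \frac{1331667}{20} \approx -66583.0$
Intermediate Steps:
$V{\left(y \right)} = - \frac{7}{y}$
$279 \left(-239 + V{\left(-20 \right)}\right) = 279 \left(-239 - \frac{7}{-20}\right) = 279 \left(-239 - - \frac{7}{20}\right) = 279 \left(-239 + \frac{7}{20}\right) = 279 \left(- \frac{4773}{20}\right) = - \frac{1331667}{20}$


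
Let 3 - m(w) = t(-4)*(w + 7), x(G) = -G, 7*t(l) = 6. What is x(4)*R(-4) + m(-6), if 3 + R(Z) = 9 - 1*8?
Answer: 71/7 ≈ 10.143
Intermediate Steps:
t(l) = 6/7 (t(l) = (⅐)*6 = 6/7)
R(Z) = -2 (R(Z) = -3 + (9 - 1*8) = -3 + (9 - 8) = -3 + 1 = -2)
m(w) = -3 - 6*w/7 (m(w) = 3 - 6*(w + 7)/7 = 3 - 6*(7 + w)/7 = 3 - (6 + 6*w/7) = 3 + (-6 - 6*w/7) = -3 - 6*w/7)
x(4)*R(-4) + m(-6) = -1*4*(-2) + (-3 - 6/7*(-6)) = -4*(-2) + (-3 + 36/7) = 8 + 15/7 = 71/7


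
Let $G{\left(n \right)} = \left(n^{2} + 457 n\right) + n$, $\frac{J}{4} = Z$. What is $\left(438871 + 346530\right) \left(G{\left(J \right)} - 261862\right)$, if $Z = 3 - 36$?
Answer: $-239464052494$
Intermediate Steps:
$Z = -33$ ($Z = 3 - 36 = -33$)
$J = -132$ ($J = 4 \left(-33\right) = -132$)
$G{\left(n \right)} = n^{2} + 458 n$
$\left(438871 + 346530\right) \left(G{\left(J \right)} - 261862\right) = \left(438871 + 346530\right) \left(- 132 \left(458 - 132\right) - 261862\right) = 785401 \left(\left(-132\right) 326 - 261862\right) = 785401 \left(-43032 - 261862\right) = 785401 \left(-304894\right) = -239464052494$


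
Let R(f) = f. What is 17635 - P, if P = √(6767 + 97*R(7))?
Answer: 17635 - √7446 ≈ 17549.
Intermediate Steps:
P = √7446 (P = √(6767 + 97*7) = √(6767 + 679) = √7446 ≈ 86.290)
17635 - P = 17635 - √7446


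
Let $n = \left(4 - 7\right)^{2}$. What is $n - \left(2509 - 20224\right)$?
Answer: $17724$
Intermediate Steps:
$n = 9$ ($n = \left(-3\right)^{2} = 9$)
$n - \left(2509 - 20224\right) = 9 - \left(2509 - 20224\right) = 9 - -17715 = 9 + 17715 = 17724$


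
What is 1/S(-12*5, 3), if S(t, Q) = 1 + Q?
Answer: ¼ ≈ 0.25000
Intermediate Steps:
1/S(-12*5, 3) = 1/(1 + 3) = 1/4 = ¼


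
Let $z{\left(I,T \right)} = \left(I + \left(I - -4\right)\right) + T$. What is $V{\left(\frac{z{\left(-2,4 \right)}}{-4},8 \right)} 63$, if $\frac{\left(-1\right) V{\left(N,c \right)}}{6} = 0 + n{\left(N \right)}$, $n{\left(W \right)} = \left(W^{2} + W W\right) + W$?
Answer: $-378$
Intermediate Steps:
$z{\left(I,T \right)} = 4 + T + 2 I$ ($z{\left(I,T \right)} = \left(I + \left(I + 4\right)\right) + T = \left(I + \left(4 + I\right)\right) + T = \left(4 + 2 I\right) + T = 4 + T + 2 I$)
$n{\left(W \right)} = W + 2 W^{2}$ ($n{\left(W \right)} = \left(W^{2} + W^{2}\right) + W = 2 W^{2} + W = W + 2 W^{2}$)
$V{\left(N,c \right)} = - 6 N \left(1 + 2 N\right)$ ($V{\left(N,c \right)} = - 6 \left(0 + N \left(1 + 2 N\right)\right) = - 6 N \left(1 + 2 N\right)$)
$V{\left(\frac{z{\left(-2,4 \right)}}{-4},8 \right)} 63 = - 6 \frac{4 + 4 + 2 \left(-2\right)}{-4} \left(1 + 2 \frac{4 + 4 + 2 \left(-2\right)}{-4}\right) 63 = - 6 \left(4 + 4 - 4\right) \left(- \frac{1}{4}\right) \left(1 + 2 \left(4 + 4 - 4\right) \left(- \frac{1}{4}\right)\right) 63 = - 6 \cdot 4 \left(- \frac{1}{4}\right) \left(1 + 2 \cdot 4 \left(- \frac{1}{4}\right)\right) 63 = \left(-6\right) \left(-1\right) \left(1 + 2 \left(-1\right)\right) 63 = \left(-6\right) \left(-1\right) \left(1 - 2\right) 63 = \left(-6\right) \left(-1\right) \left(-1\right) 63 = \left(-6\right) 63 = -378$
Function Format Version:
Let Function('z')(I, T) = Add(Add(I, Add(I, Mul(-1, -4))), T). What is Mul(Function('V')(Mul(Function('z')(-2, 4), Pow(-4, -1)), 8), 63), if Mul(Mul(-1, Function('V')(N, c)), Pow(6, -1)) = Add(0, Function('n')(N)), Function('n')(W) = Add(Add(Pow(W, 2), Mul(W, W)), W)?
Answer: -378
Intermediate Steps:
Function('z')(I, T) = Add(4, T, Mul(2, I)) (Function('z')(I, T) = Add(Add(I, Add(I, 4)), T) = Add(Add(I, Add(4, I)), T) = Add(Add(4, Mul(2, I)), T) = Add(4, T, Mul(2, I)))
Function('n')(W) = Add(W, Mul(2, Pow(W, 2))) (Function('n')(W) = Add(Add(Pow(W, 2), Pow(W, 2)), W) = Add(Mul(2, Pow(W, 2)), W) = Add(W, Mul(2, Pow(W, 2))))
Function('V')(N, c) = Mul(-6, N, Add(1, Mul(2, N))) (Function('V')(N, c) = Mul(-6, Add(0, Mul(N, Add(1, Mul(2, N))))) = Mul(-6, Mul(N, Add(1, Mul(2, N)))) = Mul(-6, N, Add(1, Mul(2, N))))
Mul(Function('V')(Mul(Function('z')(-2, 4), Pow(-4, -1)), 8), 63) = Mul(Mul(-6, Mul(Add(4, 4, Mul(2, -2)), Pow(-4, -1)), Add(1, Mul(2, Mul(Add(4, 4, Mul(2, -2)), Pow(-4, -1))))), 63) = Mul(Mul(-6, Mul(Add(4, 4, -4), Rational(-1, 4)), Add(1, Mul(2, Mul(Add(4, 4, -4), Rational(-1, 4))))), 63) = Mul(Mul(-6, Mul(4, Rational(-1, 4)), Add(1, Mul(2, Mul(4, Rational(-1, 4))))), 63) = Mul(Mul(-6, -1, Add(1, Mul(2, -1))), 63) = Mul(Mul(-6, -1, Add(1, -2)), 63) = Mul(Mul(-6, -1, -1), 63) = Mul(-6, 63) = -378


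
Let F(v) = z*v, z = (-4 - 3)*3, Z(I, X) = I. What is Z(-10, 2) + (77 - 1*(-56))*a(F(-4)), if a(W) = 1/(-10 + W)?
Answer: -607/74 ≈ -8.2027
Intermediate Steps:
z = -21 (z = -7*3 = -21)
F(v) = -21*v
Z(-10, 2) + (77 - 1*(-56))*a(F(-4)) = -10 + (77 - 1*(-56))/(-10 - 21*(-4)) = -10 + (77 + 56)/(-10 + 84) = -10 + 133/74 = -607/74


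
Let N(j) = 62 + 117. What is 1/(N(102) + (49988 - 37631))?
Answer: 1/12536 ≈ 7.9770e-5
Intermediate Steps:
N(j) = 179
1/(N(102) + (49988 - 37631)) = 1/(179 + (49988 - 37631)) = 1/(179 + 12357) = 1/12536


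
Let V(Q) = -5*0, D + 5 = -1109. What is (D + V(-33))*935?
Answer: -1041590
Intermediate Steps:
D = -1114 (D = -5 - 1109 = -1114)
V(Q) = 0
(D + V(-33))*935 = (-1114 + 0)*935 = -1114*935 = -1041590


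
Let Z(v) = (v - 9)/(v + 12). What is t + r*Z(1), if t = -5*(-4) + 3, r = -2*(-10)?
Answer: 139/13 ≈ 10.692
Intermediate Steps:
r = 20
Z(v) = (-9 + v)/(12 + v)
t = 23 (t = 20 + 3 = 23)
t + r*Z(1) = 23 + 20*((-9 + 1)/(12 + 1)) = 23 + 20*(-8/13) = 23 - 160/13 = 139/13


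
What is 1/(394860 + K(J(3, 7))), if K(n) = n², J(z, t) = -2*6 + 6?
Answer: 1/394896 ≈ 2.5323e-6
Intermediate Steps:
J(z, t) = -6 (J(z, t) = -12 + 6 = -6)
1/(394860 + K(J(3, 7))) = 1/(394860 + (-6)²) = 1/(394860 + 36) = 1/394896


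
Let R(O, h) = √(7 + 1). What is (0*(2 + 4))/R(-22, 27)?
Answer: 0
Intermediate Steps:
R(O, h) = 2*√2 (R(O, h) = √8 = 2*√2)
(0*(2 + 4))/R(-22, 27) = (0*(2 + 4))/((2*√2)) = (0*6)*(√2/4) = 0*(√2/4) = 0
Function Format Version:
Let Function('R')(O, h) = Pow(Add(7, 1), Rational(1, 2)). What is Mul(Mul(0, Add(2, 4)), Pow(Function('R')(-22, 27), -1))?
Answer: 0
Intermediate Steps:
Function('R')(O, h) = Mul(2, Pow(2, Rational(1, 2))) (Function('R')(O, h) = Pow(8, Rational(1, 2)) = Mul(2, Pow(2, Rational(1, 2))))
Mul(Mul(0, Add(2, 4)), Pow(Function('R')(-22, 27), -1)) = Mul(Mul(0, Add(2, 4)), Pow(Mul(2, Pow(2, Rational(1, 2))), -1)) = Mul(Mul(0, 6), Mul(Rational(1, 4), Pow(2, Rational(1, 2)))) = Mul(0, Mul(Rational(1, 4), Pow(2, Rational(1, 2)))) = 0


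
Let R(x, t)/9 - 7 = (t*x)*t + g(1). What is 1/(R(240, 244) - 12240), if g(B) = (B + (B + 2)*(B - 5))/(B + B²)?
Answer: 2/257171067 ≈ 7.7769e-9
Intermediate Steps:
g(B) = (B + (-5 + B)*(2 + B))/(B + B²) (g(B) = (B + (2 + B)*(-5 + B))/(B + B²) = (B + (-5 + B)*(2 + B))/(B + B²))
R(x, t) = 27/2 + 9*x*t² (R(x, t) = 63 + 9*((t*x)*t + (-10 + 1² - 2*1)/(1*(1 + 1))) = 63 + 9*(x*t² + 1*(-10 + 1 - 2)/2) = 63 + 9*(x*t² + 1*(½)*(-11)) = 63 + 9*(x*t² - 11/2) = 63 + 9*(-11/2 + x*t²) = 63 + (-99/2 + 9*x*t²) = 27/2 + 9*x*t²)
1/(R(240, 244) - 12240) = 1/((27/2 + 9*240*244²) - 12240) = 1/((27/2 + 9*240*59536) - 12240) = 1/((27/2 + 128597760) - 12240) = 1/(257195547/2 - 12240) = 1/(257171067/2) = 2/257171067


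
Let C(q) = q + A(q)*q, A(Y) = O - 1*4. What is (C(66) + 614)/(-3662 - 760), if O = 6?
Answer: -406/2211 ≈ -0.18363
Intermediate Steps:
A(Y) = 2 (A(Y) = 6 - 1*4 = 6 - 4 = 2)
C(q) = 3*q (C(q) = q + 2*q = 3*q)
(C(66) + 614)/(-3662 - 760) = (3*66 + 614)/(-3662 - 760) = (198 + 614)/(-4422) = 812*(-1/4422) = -406/2211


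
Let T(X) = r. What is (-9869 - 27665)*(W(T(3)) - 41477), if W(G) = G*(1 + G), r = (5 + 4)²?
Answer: 1307496890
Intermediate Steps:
r = 81 (r = 9² = 81)
T(X) = 81
(-9869 - 27665)*(W(T(3)) - 41477) = (-9869 - 27665)*(81*(1 + 81) - 41477) = -37534*(81*82 - 41477) = -37534*(6642 - 41477) = -37534*(-34835) = 1307496890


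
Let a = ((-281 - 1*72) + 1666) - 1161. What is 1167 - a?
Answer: 1015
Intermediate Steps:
a = 152 (a = ((-281 - 72) + 1666) - 1161 = (-353 + 1666) - 1161 = 1313 - 1161 = 152)
1167 - a = 1167 - 1*152 = 1167 - 152 = 1015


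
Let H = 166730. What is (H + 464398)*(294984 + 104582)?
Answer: 252177290448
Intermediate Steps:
(H + 464398)*(294984 + 104582) = (166730 + 464398)*(294984 + 104582) = 631128*399566 = 252177290448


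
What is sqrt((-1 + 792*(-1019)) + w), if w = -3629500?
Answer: I*sqrt(4436549) ≈ 2106.3*I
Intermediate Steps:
sqrt((-1 + 792*(-1019)) + w) = sqrt((-1 + 792*(-1019)) - 3629500) = sqrt((-1 - 807048) - 3629500) = sqrt(-807049 - 3629500) = sqrt(-4436549) = I*sqrt(4436549)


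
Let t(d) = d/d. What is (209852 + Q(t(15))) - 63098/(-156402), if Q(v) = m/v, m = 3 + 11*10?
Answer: 16419504514/78201 ≈ 2.0997e+5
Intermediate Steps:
t(d) = 1
m = 113 (m = 3 + 110 = 113)
Q(v) = 113/v
(209852 + Q(t(15))) - 63098/(-156402) = (209852 + 113/1) - 63098/(-156402) = (209852 + 113*1) - 63098*(-1/156402) = (209852 + 113) + 31549/78201 = 209965 + 31549/78201 = 16419504514/78201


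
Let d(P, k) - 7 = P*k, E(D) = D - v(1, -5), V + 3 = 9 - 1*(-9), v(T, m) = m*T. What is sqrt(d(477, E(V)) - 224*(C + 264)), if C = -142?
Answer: I*sqrt(17781) ≈ 133.35*I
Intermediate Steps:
v(T, m) = T*m
V = 15 (V = -3 + (9 - 1*(-9)) = -3 + (9 + 9) = -3 + 18 = 15)
E(D) = 5 + D (E(D) = D - (-5) = D - 1*(-5) = D + 5 = 5 + D)
d(P, k) = 7 + P*k
sqrt(d(477, E(V)) - 224*(C + 264)) = sqrt((7 + 477*(5 + 15)) - 224*(-142 + 264)) = sqrt((7 + 477*20) - 224*122) = sqrt((7 + 9540) - 27328) = sqrt(9547 - 27328) = sqrt(-17781) = I*sqrt(17781)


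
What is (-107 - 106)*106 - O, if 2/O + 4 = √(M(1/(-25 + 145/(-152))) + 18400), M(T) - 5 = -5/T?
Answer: -63553752250/2814853 - 4*√107056830/2814853 ≈ -22578.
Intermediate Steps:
M(T) = 5 - 5/T
O = 2/(-4 + √107056830/76) (O = 2/(-4 + √((5 - 5/(1/(-25 + 145/(-152)))) + 18400)) = 2/(-4 + √((5 - 5/(1/(-25 + 145*(-1/152)))) + 18400)) = 2/(-4 + √((5 - 5/(1/(-25 - 145/152))) + 18400)) = 2/(-4 + √((5 - 5/(1/(-3945/152))) + 18400)) = 2/(-4 + √((5 - 5/(-152/3945)) + 18400)) = 2/(-4 + √((5 - 5*(-3945/152)) + 18400)) = 2/(-4 + √((5 + 19725/152) + 18400)) = 2/(-4 + √(20485/152 + 18400)) = 2/(-4 + √(2817285/152)) = 2/(-4 + √107056830/76) ≈ 0.015135)
(-107 - 106)*106 - O = (-107 - 106)*106 - (1216/2814853 + 4*√107056830/2814853) = -213*106 + (-1216/2814853 - 4*√107056830/2814853) = -22578 + (-1216/2814853 - 4*√107056830/2814853) = -63553752250/2814853 - 4*√107056830/2814853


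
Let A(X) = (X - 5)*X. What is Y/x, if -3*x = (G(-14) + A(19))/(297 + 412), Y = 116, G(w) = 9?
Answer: -246732/275 ≈ -897.21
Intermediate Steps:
A(X) = X*(-5 + X) (A(X) = (-5 + X)*X = X*(-5 + X))
x = -275/2127 (x = -(9 + 19*(-5 + 19))/(3*(297 + 412)) = -(9 + 19*14)/(3*709) = -(9 + 266)/(3*709) = -275/(3*709) = -1/3*275/709 = -275/2127 ≈ -0.12929)
Y/x = 116/(-275/2127) = 116*(-2127/275) = -246732/275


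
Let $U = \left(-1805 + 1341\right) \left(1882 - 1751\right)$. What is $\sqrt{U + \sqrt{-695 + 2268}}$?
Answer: $\sqrt{-60784 + 11 \sqrt{13}} \approx 246.46 i$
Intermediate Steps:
$U = -60784$ ($U = \left(-464\right) 131 = -60784$)
$\sqrt{U + \sqrt{-695 + 2268}} = \sqrt{-60784 + \sqrt{-695 + 2268}} = \sqrt{-60784 + \sqrt{1573}} = \sqrt{-60784 + 11 \sqrt{13}}$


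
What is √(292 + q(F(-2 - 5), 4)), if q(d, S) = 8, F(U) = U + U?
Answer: 10*√3 ≈ 17.320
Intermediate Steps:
F(U) = 2*U
√(292 + q(F(-2 - 5), 4)) = √(292 + 8) = √300 = 10*√3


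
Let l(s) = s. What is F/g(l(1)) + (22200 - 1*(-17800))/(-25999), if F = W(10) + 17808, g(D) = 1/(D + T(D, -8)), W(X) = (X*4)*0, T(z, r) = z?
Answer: 925940384/25999 ≈ 35614.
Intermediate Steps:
W(X) = 0 (W(X) = (4*X)*0 = 0)
g(D) = 1/(2*D) (g(D) = 1/(D + D) = 1/(2*D))
F = 17808 (F = 0 + 17808 = 17808)
F/g(l(1)) + (22200 - 1*(-17800))/(-25999) = 17808/(((½)/1)) + (22200 - 1*(-17800))/(-25999) = 17808/(((½)*1)) + (22200 + 17800)*(-1/25999) = 17808/(½) + 40000*(-1/25999) = 17808*2 - 40000/25999 = 35616 - 40000/25999 = 925940384/25999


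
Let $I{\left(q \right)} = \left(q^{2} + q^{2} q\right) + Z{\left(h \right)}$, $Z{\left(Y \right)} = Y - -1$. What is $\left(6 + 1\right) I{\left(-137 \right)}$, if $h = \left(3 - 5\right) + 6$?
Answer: $-17868053$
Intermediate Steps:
$h = 4$ ($h = -2 + 6 = 4$)
$Z{\left(Y \right)} = 1 + Y$ ($Z{\left(Y \right)} = Y + 1 = 1 + Y$)
$I{\left(q \right)} = 5 + q^{2} + q^{3}$ ($I{\left(q \right)} = \left(q^{2} + q^{2} q\right) + \left(1 + 4\right) = \left(q^{2} + q^{3}\right) + 5 = 5 + q^{2} + q^{3}$)
$\left(6 + 1\right) I{\left(-137 \right)} = \left(6 + 1\right) \left(5 + \left(-137\right)^{2} + \left(-137\right)^{3}\right) = 7 \left(5 + 18769 - 2571353\right) = 7 \left(-2552579\right) = -17868053$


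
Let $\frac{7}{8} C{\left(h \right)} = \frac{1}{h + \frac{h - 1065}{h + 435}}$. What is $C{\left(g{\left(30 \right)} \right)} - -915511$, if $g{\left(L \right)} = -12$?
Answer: $\frac{13143990299}{14357} \approx 9.1551 \cdot 10^{5}$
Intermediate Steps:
$C{\left(h \right)} = \frac{8}{7 \left(h + \frac{-1065 + h}{435 + h}\right)}$ ($C{\left(h \right)} = \frac{8}{7 \left(h + \frac{h - 1065}{h + 435}\right)} = \frac{8}{7 \left(h + \frac{-1065 + h}{435 + h}\right)}$)
$C{\left(g{\left(30 \right)} \right)} - -915511 = \frac{8 \left(435 - 12\right)}{7 \left(-1065 + \left(-12\right)^{2} + 436 \left(-12\right)\right)} - -915511 = \frac{8}{7} \frac{1}{-1065 + 144 - 5232} \cdot 423 + 915511 = \frac{8}{7} \frac{1}{-6153} \cdot 423 + 915511 = \frac{8}{7} \left(- \frac{1}{6153}\right) 423 + 915511 = - \frac{1128}{14357} + 915511 = \frac{13143990299}{14357}$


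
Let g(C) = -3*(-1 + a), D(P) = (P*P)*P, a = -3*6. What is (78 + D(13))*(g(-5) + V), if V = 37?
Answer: 213850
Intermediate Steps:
a = -18
D(P) = P³ (D(P) = P²*P = P³)
g(C) = 57 (g(C) = -3*(-1 - 18) = -3*(-19) = 57)
(78 + D(13))*(g(-5) + V) = (78 + 13³)*(57 + 37) = (78 + 2197)*94 = 2275*94 = 213850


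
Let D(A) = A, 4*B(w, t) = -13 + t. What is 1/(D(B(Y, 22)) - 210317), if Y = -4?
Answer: -4/841259 ≈ -4.7548e-6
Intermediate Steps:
B(w, t) = -13/4 + t/4 (B(w, t) = (-13 + t)/4 = -13/4 + t/4)
1/(D(B(Y, 22)) - 210317) = 1/((-13/4 + (¼)*22) - 210317) = 1/((-13/4 + 11/2) - 210317) = 1/(9/4 - 210317) = 1/(-841259/4) = -4/841259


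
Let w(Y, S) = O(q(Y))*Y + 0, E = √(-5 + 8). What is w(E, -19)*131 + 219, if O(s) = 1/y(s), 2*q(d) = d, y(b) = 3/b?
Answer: 569/2 ≈ 284.50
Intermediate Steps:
E = √3 ≈ 1.7320
q(d) = d/2
O(s) = s/3 (O(s) = 1/(3/s) = s/3)
w(Y, S) = Y²/6 (w(Y, S) = ((Y/2)/3)*Y + 0 = (Y/6)*Y + 0 = Y²/6 + 0 = Y²/6)
w(E, -19)*131 + 219 = ((√3)²/6)*131 + 219 = ((⅙)*3)*131 + 219 = (½)*131 + 219 = 131/2 + 219 = 569/2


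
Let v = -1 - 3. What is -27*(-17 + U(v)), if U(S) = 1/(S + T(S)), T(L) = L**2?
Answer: 1827/4 ≈ 456.75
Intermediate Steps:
v = -4
U(S) = 1/(S + S**2)
-27*(-17 + U(v)) = -27*(-17 + 1/((-4)*(1 - 4))) = -27*(-17 - 1/4/(-3)) = -27*(-17 - 1/4*(-1/3)) = -27*(-17 + 1/12) = -27*(-203/12) = 1827/4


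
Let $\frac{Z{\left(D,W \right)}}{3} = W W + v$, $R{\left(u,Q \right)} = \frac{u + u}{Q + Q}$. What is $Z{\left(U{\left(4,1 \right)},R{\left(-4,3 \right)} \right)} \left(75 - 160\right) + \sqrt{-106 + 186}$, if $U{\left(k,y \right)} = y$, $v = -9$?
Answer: $\frac{5525}{3} + 4 \sqrt{5} \approx 1850.6$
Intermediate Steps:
$R{\left(u,Q \right)} = \frac{u}{Q}$ ($R{\left(u,Q \right)} = \frac{2 u}{2 Q} = 2 u \frac{1}{2 Q} = \frac{u}{Q}$)
$Z{\left(D,W \right)} = -27 + 3 W^{2}$ ($Z{\left(D,W \right)} = 3 \left(W W - 9\right) = 3 \left(W^{2} - 9\right) = 3 \left(-9 + W^{2}\right) = -27 + 3 W^{2}$)
$Z{\left(U{\left(4,1 \right)},R{\left(-4,3 \right)} \right)} \left(75 - 160\right) + \sqrt{-106 + 186} = \left(-27 + 3 \left(- \frac{4}{3}\right)^{2}\right) \left(75 - 160\right) + \sqrt{-106 + 186} = \left(-27 + 3 \left(\left(-4\right) \frac{1}{3}\right)^{2}\right) \left(-85\right) + \sqrt{80} = \left(-27 + 3 \left(- \frac{4}{3}\right)^{2}\right) \left(-85\right) + 4 \sqrt{5} = \left(-27 + 3 \cdot \frac{16}{9}\right) \left(-85\right) + 4 \sqrt{5} = \left(-27 + \frac{16}{3}\right) \left(-85\right) + 4 \sqrt{5} = \left(- \frac{65}{3}\right) \left(-85\right) + 4 \sqrt{5} = \frac{5525}{3} + 4 \sqrt{5}$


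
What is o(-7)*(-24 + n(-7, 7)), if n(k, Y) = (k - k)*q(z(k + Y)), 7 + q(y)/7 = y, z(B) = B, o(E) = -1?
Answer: 24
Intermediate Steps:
q(y) = -49 + 7*y
n(k, Y) = 0 (n(k, Y) = (k - k)*(-49 + 7*(k + Y)) = 0*(-49 + 7*(Y + k)) = 0*(-49 + (7*Y + 7*k)) = 0*(-49 + 7*Y + 7*k) = 0)
o(-7)*(-24 + n(-7, 7)) = -(-24 + 0) = -1*(-24) = 24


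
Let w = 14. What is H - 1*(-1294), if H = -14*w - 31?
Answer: 1067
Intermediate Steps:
H = -227 (H = -14*14 - 31 = -196 - 31 = -227)
H - 1*(-1294) = -227 - 1*(-1294) = -227 + 1294 = 1067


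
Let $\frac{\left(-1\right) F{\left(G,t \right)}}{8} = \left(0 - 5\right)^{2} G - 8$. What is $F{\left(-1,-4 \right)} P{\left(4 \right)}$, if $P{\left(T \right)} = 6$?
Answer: $1584$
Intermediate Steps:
$F{\left(G,t \right)} = 64 - 200 G$ ($F{\left(G,t \right)} = - 8 \left(\left(0 - 5\right)^{2} G - 8\right) = - 8 \left(\left(-5\right)^{2} G - 8\right) = - 8 \left(25 G - 8\right) = - 8 \left(-8 + 25 G\right) = 64 - 200 G$)
$F{\left(-1,-4 \right)} P{\left(4 \right)} = \left(64 - -200\right) 6 = \left(64 + 200\right) 6 = 264 \cdot 6 = 1584$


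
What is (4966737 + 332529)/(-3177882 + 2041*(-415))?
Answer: -5299266/4024897 ≈ -1.3166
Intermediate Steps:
(4966737 + 332529)/(-3177882 + 2041*(-415)) = 5299266/(-3177882 - 847015) = 5299266/(-4024897) = 5299266*(-1/4024897) = -5299266/4024897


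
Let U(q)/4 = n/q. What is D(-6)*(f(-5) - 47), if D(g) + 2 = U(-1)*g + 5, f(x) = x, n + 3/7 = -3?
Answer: 28860/7 ≈ 4122.9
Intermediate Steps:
n = -24/7 (n = -3/7 - 3 = -24/7 ≈ -3.4286)
U(q) = -96/(7*q) (U(q) = 4*(-24/(7*q)) = -96/(7*q))
D(g) = 3 + 96*g/7 (D(g) = -2 + ((-96/7/(-1))*g + 5) = -2 + ((-96/7*(-1))*g + 5) = -2 + (96*g/7 + 5) = -2 + (5 + 96*g/7) = 3 + 96*g/7)
D(-6)*(f(-5) - 47) = (3 + (96/7)*(-6))*(-5 - 47) = (3 - 576/7)*(-52) = -555/7*(-52) = 28860/7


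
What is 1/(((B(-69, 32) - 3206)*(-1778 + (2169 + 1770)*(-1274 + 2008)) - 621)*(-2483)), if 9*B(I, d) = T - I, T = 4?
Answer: 9/206489280648391 ≈ 4.3586e-14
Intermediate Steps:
B(I, d) = 4/9 - I/9 (B(I, d) = (4 - I)/9 = 4/9 - I/9)
1/(((B(-69, 32) - 3206)*(-1778 + (2169 + 1770)*(-1274 + 2008)) - 621)*(-2483)) = 1/((((4/9 - 1/9*(-69)) - 3206)*(-1778 + (2169 + 1770)*(-1274 + 2008)) - 621)*(-2483)) = -1/2483/(((4/9 + 23/3) - 3206)*(-1778 + 3939*734) - 621) = -1/2483/((73/9 - 3206)*(-1778 + 2891226) - 621) = -1/2483/(-28781/9*2889448 - 621) = -1/2483/(-83161202888/9 - 621) = -1/2483/(-83161208477/9) = -9/83161208477*(-1/2483) = 9/206489280648391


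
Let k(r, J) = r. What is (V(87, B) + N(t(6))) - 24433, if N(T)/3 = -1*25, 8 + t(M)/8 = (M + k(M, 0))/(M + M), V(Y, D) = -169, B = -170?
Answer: -24677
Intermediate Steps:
t(M) = -56 (t(M) = -64 + 8*((M + M)/(M + M)) = -64 + 8*((2*M)/((2*M))) = -64 + 8*((2*M)*(1/(2*M))) = -64 + 8*1 = -64 + 8 = -56)
N(T) = -75 (N(T) = 3*(-1*25) = 3*(-25) = -75)
(V(87, B) + N(t(6))) - 24433 = (-169 - 75) - 24433 = -244 - 24433 = -24677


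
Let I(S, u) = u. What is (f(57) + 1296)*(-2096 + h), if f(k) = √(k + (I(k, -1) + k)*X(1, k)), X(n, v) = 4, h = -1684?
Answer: -4898880 - 3780*√281 ≈ -4.9622e+6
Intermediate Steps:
f(k) = √(-4 + 5*k) (f(k) = √(k + (-1 + k)*4) = √(k + (-4 + 4*k)) = √(-4 + 5*k))
(f(57) + 1296)*(-2096 + h) = (√(-4 + 5*57) + 1296)*(-2096 - 1684) = (√(-4 + 285) + 1296)*(-3780) = (√281 + 1296)*(-3780) = (1296 + √281)*(-3780) = -4898880 - 3780*√281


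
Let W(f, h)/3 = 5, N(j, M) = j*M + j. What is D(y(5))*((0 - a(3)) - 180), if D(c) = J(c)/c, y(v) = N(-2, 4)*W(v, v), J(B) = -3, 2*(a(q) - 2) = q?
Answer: -367/100 ≈ -3.6700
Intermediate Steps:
a(q) = 2 + q/2
N(j, M) = j + M*j (N(j, M) = M*j + j = j + M*j)
W(f, h) = 15 (W(f, h) = 3*5 = 15)
y(v) = -150 (y(v) = -2*(1 + 4)*15 = -2*5*15 = -10*15 = -150)
D(c) = -3/c
D(y(5))*((0 - a(3)) - 180) = (-3/(-150))*((0 - (2 + (1/2)*3)) - 180) = (-3*(-1/150))*((0 - (2 + 3/2)) - 180) = ((0 - 1*7/2) - 180)/50 = ((0 - 7/2) - 180)/50 = (-7/2 - 180)/50 = (1/50)*(-367/2) = -367/100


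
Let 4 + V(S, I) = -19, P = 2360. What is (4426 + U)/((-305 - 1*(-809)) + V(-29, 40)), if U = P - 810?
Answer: 5976/481 ≈ 12.424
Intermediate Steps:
V(S, I) = -23 (V(S, I) = -4 - 19 = -23)
U = 1550 (U = 2360 - 810 = 1550)
(4426 + U)/((-305 - 1*(-809)) + V(-29, 40)) = (4426 + 1550)/((-305 - 1*(-809)) - 23) = 5976/((-305 + 809) - 23) = 5976/(504 - 23) = 5976/481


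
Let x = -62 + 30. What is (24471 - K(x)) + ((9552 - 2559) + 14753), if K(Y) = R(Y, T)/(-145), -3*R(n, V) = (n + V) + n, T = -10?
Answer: 20104469/435 ≈ 46217.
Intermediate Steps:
x = -32
R(n, V) = -2*n/3 - V/3 (R(n, V) = -((n + V) + n)/3 = -((V + n) + n)/3 = -(V + 2*n)/3 = -2*n/3 - V/3)
K(Y) = -2/87 + 2*Y/435 (K(Y) = (-2*Y/3 - 1/3*(-10))/(-145) = (-2*Y/3 + 10/3)*(-1/145) = (10/3 - 2*Y/3)*(-1/145) = -2/87 + 2*Y/435)
(24471 - K(x)) + ((9552 - 2559) + 14753) = (24471 - (-2/87 + (2/435)*(-32))) + ((9552 - 2559) + 14753) = (24471 - (-2/87 - 64/435)) + (6993 + 14753) = (24471 - 1*(-74/435)) + 21746 = (24471 + 74/435) + 21746 = 10644959/435 + 21746 = 20104469/435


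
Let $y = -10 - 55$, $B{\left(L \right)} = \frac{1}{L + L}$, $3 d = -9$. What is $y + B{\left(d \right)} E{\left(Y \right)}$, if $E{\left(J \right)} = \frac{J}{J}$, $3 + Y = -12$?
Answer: $- \frac{391}{6} \approx -65.167$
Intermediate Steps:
$Y = -15$ ($Y = -3 - 12 = -15$)
$d = -3$ ($d = \frac{1}{3} \left(-9\right) = -3$)
$E{\left(J \right)} = 1$
$B{\left(L \right)} = \frac{1}{2 L}$
$y = -65$ ($y = -10 - 55 = -65$)
$y + B{\left(d \right)} E{\left(Y \right)} = -65 + \frac{1}{2 \left(-3\right)} 1 = -65 + \frac{1}{2} \left(- \frac{1}{3}\right) 1 = -65 - \frac{1}{6} = - \frac{391}{6}$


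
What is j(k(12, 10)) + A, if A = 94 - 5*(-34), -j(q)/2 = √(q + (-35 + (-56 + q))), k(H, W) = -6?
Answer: 264 - 2*I*√103 ≈ 264.0 - 20.298*I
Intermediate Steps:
j(q) = -2*√(-91 + 2*q) (j(q) = -2*√(q + (-35 + (-56 + q))) = -2*√(q + (-91 + q)) = -2*√(-91 + 2*q))
A = 264 (A = 94 + 170 = 264)
j(k(12, 10)) + A = -2*√(-91 + 2*(-6)) + 264 = -2*√(-91 - 12) + 264 = -2*I*√103 + 264 = 264 - 2*I*√103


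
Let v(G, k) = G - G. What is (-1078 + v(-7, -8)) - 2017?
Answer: -3095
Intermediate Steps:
v(G, k) = 0
(-1078 + v(-7, -8)) - 2017 = (-1078 + 0) - 2017 = -1078 - 2017 = -3095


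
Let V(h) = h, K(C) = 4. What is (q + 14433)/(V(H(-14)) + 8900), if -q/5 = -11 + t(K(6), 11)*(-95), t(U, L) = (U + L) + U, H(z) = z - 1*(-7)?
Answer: 23513/8893 ≈ 2.6440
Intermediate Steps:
H(z) = 7 + z (H(z) = z + 7 = 7 + z)
t(U, L) = L + 2*U (t(U, L) = (L + U) + U = L + 2*U)
q = 9080 (q = -5*(-11 + (11 + 2*4)*(-95)) = -5*(-11 + (11 + 8)*(-95)) = -5*(-11 + 19*(-95)) = -5*(-11 - 1805) = -5*(-1816) = 9080)
(q + 14433)/(V(H(-14)) + 8900) = (9080 + 14433)/((7 - 14) + 8900) = 23513/(-7 + 8900) = 23513/8893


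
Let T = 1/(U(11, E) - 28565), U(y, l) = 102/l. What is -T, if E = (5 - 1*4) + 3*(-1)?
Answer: 1/28616 ≈ 3.4945e-5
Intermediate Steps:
E = -2 (E = (5 - 4) - 3 = 1 - 3 = -2)
T = -1/28616 (T = 1/(102/(-2) - 28565) = 1/(102*(-1/2) - 28565) = 1/(-51 - 28565) = 1/(-28616) = -1/28616 ≈ -3.4945e-5)
-T = -1*(-1/28616) = 1/28616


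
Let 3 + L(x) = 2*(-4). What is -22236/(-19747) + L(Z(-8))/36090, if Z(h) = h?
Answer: 802280023/712669230 ≈ 1.1257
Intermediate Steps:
L(x) = -11 (L(x) = -3 + 2*(-4) = -3 - 8 = -11)
-22236/(-19747) + L(Z(-8))/36090 = -22236/(-19747) - 11/36090 = -22236*(-1/19747) - 11*1/36090 = 22236/19747 - 11/36090 = 802280023/712669230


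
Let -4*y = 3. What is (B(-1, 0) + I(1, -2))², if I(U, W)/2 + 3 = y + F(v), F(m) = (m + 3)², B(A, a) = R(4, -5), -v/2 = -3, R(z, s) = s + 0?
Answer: 89401/4 ≈ 22350.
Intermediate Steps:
y = -¾ (y = -¼*3 = -¾ ≈ -0.75000)
R(z, s) = s
v = 6 (v = -2*(-3) = 6)
B(A, a) = -5
F(m) = (3 + m)²
I(U, W) = 309/2 (I(U, W) = -6 + 2*(-¾ + (3 + 6)²) = -6 + 2*(-¾ + 9²) = -6 + 2*(-¾ + 81) = -6 + 2*(321/4) = -6 + 321/2 = 309/2)
(B(-1, 0) + I(1, -2))² = (-5 + 309/2)² = (299/2)² = 89401/4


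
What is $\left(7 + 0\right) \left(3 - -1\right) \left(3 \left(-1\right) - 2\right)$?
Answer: $-140$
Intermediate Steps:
$\left(7 + 0\right) \left(3 - -1\right) \left(3 \left(-1\right) - 2\right) = 7 \left(3 + 1\right) \left(-3 - 2\right) = 7 \cdot 4 \left(-5\right) = 7 \left(-20\right) = -140$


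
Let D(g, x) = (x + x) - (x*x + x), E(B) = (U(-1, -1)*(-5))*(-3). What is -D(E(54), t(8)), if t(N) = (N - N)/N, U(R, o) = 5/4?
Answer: 0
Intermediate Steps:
U(R, o) = 5/4 (U(R, o) = 5*(¼) = 5/4)
t(N) = 0 (t(N) = 0/N = 0)
E(B) = 75/4 (E(B) = ((5/4)*(-5))*(-3) = -25/4*(-3) = 75/4)
D(g, x) = x - x² (D(g, x) = 2*x - (x² + x) = 2*x - (x + x²) = 2*x + (-x - x²) = x - x²)
-D(E(54), t(8)) = -0*(1 - 1*0) = -0*(1 + 0) = -0 = -1*0 = 0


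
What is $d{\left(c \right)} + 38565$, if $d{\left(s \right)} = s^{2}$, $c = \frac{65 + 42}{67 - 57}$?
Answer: $\frac{3867949}{100} \approx 38680.0$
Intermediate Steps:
$c = \frac{107}{10} \approx 10.7$
$d{\left(c \right)} + 38565 = \left(\frac{107}{10}\right)^{2} + 38565 = \frac{11449}{100} + 38565 = \frac{3867949}{100}$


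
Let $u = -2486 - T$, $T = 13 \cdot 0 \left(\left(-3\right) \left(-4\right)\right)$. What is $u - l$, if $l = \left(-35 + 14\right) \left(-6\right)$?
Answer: $-2612$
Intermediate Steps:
$l = 126$ ($l = \left(-21\right) \left(-6\right) = 126$)
$T = 0$ ($T = 0 \cdot 12 = 0$)
$u = -2486$ ($u = -2486 - 0 = -2486 + 0 = -2486$)
$u - l = -2486 - 126 = -2612$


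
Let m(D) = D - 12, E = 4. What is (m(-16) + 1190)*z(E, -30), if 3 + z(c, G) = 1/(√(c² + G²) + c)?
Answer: -785512/225 + 581*√229/225 ≈ -3452.1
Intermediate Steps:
m(D) = -12 + D
z(c, G) = -3 + 1/(c + √(G² + c²)) (z(c, G) = -3 + 1/(√(c² + G²) + c) = -3 + 1/(√(G² + c²) + c) = -3 + 1/(c + √(G² + c²)))
(m(-16) + 1190)*z(E, -30) = ((-12 - 16) + 1190)*((1 - 3*4 - 3*√((-30)² + 4²))/(4 + √((-30)² + 4²))) = (-28 + 1190)*((1 - 12 - 3*√(900 + 16))/(4 + √(900 + 16))) = 1162*((1 - 12 - 6*√229)/(4 + √916)) = 1162*((1 - 12 - 6*√229)/(4 + 2*√229)) = 1162*((-11 - 6*√229)/(4 + 2*√229)) = 1162*(-11 - 6*√229)/(4 + 2*√229)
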